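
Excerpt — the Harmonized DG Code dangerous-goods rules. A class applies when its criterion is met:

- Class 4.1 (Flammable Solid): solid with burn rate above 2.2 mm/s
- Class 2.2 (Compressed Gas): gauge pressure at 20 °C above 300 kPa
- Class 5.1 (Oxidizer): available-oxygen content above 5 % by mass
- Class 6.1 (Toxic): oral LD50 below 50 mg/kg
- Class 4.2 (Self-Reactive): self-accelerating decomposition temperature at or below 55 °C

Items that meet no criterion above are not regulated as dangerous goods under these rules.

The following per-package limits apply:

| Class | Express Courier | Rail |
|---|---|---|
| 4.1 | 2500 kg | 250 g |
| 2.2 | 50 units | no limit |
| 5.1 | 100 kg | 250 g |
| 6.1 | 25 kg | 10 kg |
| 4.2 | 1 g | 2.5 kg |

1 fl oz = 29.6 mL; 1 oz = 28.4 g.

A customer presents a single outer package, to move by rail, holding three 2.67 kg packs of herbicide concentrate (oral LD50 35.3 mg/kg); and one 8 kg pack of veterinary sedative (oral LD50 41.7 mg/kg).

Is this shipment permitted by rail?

Herbicide concentrate: oral LD50 35.3 mg/kg < 50 mg/kg → Class 6.1 (Toxic).
Veterinary sedative: oral LD50 41.7 mg/kg < 50 mg/kg → Class 6.1 (Toxic).
Class 6.1 net quantity: (three 2.67 kg packs = 8.01 kg) + 8 kg = 16.01 kg.
16.01 kg > 10 kg (rail limit, Class 6.1) — over the limit.

No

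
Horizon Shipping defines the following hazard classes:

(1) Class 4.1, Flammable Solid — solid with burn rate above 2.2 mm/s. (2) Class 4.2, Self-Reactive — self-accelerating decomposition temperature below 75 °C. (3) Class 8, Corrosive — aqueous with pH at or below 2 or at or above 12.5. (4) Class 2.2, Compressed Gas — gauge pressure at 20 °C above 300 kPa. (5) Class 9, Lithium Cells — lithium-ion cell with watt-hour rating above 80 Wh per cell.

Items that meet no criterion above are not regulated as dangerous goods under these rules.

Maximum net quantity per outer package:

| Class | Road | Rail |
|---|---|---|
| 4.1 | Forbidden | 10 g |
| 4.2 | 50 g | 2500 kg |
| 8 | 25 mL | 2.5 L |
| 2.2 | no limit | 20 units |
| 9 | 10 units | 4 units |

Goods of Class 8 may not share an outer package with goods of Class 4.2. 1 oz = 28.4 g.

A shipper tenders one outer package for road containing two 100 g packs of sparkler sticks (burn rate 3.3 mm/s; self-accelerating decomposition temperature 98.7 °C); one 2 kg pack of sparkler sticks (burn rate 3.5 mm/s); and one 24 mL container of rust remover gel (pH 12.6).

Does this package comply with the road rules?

Burn rate 3.3 mm/s meets the Class 4.1 criterion (Flammable Solid), so the sparkler sticks are Class 4.1.
With burn rate 3.5 mm/s (> 2.2 mm/s), the sparkler sticks fall in Class 4.1.
Rust remover gel: pH 12.6 ≥ 12.5 → Class 8 (Corrosive).
Total Class 4.1: (two 100 g packs = 200 g) + 2 kg = 2.2 kg.
By road, Class 4.1 is Forbidden regardless of quantity.
Class 8 quantity: 24 mL.
That is within the Class 8 road limit of 25 mL.
The segregation rule (Class 8 with Class 4.2) does not apply to Class 4.1 with Class 8.

No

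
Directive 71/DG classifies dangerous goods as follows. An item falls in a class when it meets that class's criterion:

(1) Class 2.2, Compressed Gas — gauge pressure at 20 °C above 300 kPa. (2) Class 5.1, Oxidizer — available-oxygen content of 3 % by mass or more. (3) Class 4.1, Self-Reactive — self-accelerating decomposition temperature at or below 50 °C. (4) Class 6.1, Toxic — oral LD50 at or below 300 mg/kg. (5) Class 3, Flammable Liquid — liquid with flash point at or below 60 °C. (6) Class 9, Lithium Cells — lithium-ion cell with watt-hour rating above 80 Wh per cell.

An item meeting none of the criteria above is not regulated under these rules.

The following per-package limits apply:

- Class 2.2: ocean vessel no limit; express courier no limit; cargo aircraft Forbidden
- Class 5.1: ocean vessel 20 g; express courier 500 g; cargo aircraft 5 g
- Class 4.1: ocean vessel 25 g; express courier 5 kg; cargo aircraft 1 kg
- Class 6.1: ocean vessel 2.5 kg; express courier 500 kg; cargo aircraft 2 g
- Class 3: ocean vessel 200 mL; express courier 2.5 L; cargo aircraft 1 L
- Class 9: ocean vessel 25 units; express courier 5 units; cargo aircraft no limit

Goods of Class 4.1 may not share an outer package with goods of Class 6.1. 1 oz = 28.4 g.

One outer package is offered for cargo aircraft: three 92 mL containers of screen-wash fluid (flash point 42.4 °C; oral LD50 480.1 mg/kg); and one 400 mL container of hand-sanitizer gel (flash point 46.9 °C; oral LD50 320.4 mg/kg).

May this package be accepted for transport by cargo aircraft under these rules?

With flash point 42.4 °C (≤ 60 °C), the screen-wash fluid falls in Class 3.
The hand-sanitizer gel has flash point 46.9 °C, which is ≤ 60 °C, so it is Class 3 (Flammable Liquid).
Class 3 net quantity: (three 92 mL containers = 276 mL) + 400 mL = 676 mL.
That is within the Class 3 cargo aircraft limit of 1 L.

Yes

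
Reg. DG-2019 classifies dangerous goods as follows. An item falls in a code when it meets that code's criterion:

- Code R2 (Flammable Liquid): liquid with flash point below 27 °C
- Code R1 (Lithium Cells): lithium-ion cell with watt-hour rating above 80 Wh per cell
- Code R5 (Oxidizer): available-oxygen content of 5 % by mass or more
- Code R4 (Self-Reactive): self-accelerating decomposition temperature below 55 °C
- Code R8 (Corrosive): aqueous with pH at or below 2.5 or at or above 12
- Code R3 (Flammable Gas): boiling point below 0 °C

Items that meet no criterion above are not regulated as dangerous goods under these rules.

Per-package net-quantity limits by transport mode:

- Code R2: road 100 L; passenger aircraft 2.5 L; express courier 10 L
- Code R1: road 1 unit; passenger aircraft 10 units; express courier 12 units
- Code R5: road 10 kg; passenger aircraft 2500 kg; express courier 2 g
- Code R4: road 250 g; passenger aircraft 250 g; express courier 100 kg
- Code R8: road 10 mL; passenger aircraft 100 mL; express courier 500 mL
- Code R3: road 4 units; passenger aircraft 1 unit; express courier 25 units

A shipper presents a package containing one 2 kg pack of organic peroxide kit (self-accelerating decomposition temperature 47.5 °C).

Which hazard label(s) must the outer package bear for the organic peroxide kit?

The organic peroxide kit has self-accelerating decomposition temperature 47.5 °C, which is < 55 °C, so it is Code R4 (Self-Reactive).
Only the Code R4 label is required.

Code R4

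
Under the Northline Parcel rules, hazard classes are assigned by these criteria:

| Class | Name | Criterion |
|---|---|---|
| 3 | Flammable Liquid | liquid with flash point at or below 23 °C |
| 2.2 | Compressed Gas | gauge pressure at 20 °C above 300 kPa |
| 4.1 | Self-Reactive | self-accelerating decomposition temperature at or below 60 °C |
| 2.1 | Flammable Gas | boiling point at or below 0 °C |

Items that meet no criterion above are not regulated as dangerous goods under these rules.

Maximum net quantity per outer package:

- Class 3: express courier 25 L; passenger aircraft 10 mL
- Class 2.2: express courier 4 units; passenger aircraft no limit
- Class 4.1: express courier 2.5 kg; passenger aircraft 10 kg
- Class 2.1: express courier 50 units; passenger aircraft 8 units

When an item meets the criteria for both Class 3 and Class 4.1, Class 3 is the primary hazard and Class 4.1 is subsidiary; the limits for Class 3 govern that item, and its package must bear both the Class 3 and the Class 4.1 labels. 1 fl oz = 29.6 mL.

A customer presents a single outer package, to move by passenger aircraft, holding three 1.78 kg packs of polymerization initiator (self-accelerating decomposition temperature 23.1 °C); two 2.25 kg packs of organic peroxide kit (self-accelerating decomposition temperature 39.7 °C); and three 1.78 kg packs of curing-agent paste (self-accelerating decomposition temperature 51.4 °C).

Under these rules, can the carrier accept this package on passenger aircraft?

Self-accelerating decomposition temperature 23.1 °C meets the Class 4.1 criterion (Self-Reactive), so the polymerization initiator is Class 4.1.
Self-accelerating decomposition temperature 39.7 °C meets the Class 4.1 criterion (Self-Reactive), so the organic peroxide kit is Class 4.1.
Self-accelerating decomposition temperature 51.4 °C meets the Class 4.1 criterion (Self-Reactive), so the curing-agent paste is Class 4.1.
Class 4.1 net quantity: (three 1.78 kg packs = 5.34 kg) + (two 2.25 kg packs = 4.5 kg) + (three 1.78 kg packs = 5.34 kg) = 15.18 kg.
15.18 kg exceeds the passenger aircraft limit of 10 kg for Class 4.1.

No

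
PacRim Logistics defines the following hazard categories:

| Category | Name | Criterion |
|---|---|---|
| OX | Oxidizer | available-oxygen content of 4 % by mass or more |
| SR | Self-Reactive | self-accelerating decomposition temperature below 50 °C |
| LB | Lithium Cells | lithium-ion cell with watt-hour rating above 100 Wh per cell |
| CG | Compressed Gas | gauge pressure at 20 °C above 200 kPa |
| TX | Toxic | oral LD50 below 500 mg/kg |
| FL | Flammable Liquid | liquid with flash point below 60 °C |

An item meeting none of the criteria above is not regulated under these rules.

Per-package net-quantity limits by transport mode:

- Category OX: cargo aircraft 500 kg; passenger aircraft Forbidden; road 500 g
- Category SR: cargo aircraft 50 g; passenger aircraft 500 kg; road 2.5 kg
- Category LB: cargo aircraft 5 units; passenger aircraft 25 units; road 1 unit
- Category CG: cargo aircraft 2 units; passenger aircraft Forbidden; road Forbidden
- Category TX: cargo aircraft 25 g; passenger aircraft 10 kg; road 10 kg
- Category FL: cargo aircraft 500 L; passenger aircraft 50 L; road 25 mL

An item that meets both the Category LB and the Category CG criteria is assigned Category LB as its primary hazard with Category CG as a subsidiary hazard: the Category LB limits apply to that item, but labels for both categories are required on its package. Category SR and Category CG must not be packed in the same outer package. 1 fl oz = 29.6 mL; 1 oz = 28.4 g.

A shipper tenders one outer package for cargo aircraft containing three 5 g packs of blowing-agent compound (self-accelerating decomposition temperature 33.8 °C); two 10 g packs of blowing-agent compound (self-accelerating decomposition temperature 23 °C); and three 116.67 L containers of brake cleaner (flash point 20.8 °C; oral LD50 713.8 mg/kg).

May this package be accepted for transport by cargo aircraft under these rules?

The blowing-agent compound has self-accelerating decomposition temperature 33.8 °C, which is < 50 °C, so it is Category SR (Self-Reactive).
The blowing-agent compound has self-accelerating decomposition temperature 23 °C, which is < 50 °C, so it is Category SR (Self-Reactive).
With flash point 20.8 °C (< 60 °C), the brake cleaner falls in Category FL.
Category SR net quantity: (three 5 g packs = 15 g) + (two 10 g packs = 20 g) = 35 g.
35 g is within the cargo aircraft limit of 50 g for Category SR.
Category FL quantity: three 116.67 L containers = 350.01 L.
350.01 L is within the cargo aircraft limit of 500 L for Category FL.
The segregation rule (Category SR with Category CG) does not apply to Category SR with Category FL.
Every hazard category is within its cargo aircraft limit and no segregation rule is violated.

Yes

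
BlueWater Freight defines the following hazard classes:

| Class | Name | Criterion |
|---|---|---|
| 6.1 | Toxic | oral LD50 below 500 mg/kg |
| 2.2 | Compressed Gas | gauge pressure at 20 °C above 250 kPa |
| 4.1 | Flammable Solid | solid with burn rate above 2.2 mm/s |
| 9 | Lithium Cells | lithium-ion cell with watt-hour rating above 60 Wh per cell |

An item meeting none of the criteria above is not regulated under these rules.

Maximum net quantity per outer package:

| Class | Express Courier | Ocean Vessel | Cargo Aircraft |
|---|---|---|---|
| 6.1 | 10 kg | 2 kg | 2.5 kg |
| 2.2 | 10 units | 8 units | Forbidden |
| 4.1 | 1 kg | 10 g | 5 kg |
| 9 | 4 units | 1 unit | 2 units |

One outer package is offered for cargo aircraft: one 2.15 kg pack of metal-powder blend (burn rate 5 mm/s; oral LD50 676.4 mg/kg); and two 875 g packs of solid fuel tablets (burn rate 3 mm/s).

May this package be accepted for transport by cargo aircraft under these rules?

Burn rate 5 mm/s meets the Class 4.1 criterion (Flammable Solid), so the metal-powder blend is Class 4.1.
With burn rate 3 mm/s (> 2.2 mm/s), the solid fuel tablets fall in Class 4.1.
Total Class 4.1: 2.15 kg + (two 875 g packs = 1.75 kg) = 3.9 kg.
That is within the Class 4.1 cargo aircraft limit of 5 kg.

Yes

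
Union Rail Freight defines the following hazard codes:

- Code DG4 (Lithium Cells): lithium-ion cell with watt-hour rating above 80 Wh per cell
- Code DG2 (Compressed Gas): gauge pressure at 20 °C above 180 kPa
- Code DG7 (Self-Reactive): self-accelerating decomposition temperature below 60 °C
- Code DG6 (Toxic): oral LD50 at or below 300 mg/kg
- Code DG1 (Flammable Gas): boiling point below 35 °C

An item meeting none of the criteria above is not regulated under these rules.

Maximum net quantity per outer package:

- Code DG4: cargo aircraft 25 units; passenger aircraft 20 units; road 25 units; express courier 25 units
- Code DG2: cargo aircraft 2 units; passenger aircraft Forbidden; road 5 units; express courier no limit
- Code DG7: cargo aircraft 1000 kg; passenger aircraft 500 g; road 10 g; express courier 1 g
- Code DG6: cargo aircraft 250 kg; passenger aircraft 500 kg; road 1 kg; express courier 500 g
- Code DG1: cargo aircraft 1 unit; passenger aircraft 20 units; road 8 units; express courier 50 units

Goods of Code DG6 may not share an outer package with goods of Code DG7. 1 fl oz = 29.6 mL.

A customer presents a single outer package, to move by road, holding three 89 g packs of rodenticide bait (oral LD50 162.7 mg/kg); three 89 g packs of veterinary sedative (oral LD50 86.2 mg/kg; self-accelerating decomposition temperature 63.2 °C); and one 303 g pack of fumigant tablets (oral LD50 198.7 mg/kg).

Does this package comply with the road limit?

Yes

The rodenticide bait has oral LD50 162.7 mg/kg, which is ≤ 300 mg/kg, so it is Code DG6 (Toxic).
Veterinary sedative: oral LD50 86.2 mg/kg ≤ 300 mg/kg → Code DG6 (Toxic).
The fumigant tablets have oral LD50 198.7 mg/kg, which is ≤ 300 mg/kg, so they are Code DG6 (Toxic).
Code DG6 net quantity: (three 89 g packs = 267 g) + (three 89 g packs = 267 g) + 303 g = 837 g.
837 g is within the road limit of 1 kg for Code DG6.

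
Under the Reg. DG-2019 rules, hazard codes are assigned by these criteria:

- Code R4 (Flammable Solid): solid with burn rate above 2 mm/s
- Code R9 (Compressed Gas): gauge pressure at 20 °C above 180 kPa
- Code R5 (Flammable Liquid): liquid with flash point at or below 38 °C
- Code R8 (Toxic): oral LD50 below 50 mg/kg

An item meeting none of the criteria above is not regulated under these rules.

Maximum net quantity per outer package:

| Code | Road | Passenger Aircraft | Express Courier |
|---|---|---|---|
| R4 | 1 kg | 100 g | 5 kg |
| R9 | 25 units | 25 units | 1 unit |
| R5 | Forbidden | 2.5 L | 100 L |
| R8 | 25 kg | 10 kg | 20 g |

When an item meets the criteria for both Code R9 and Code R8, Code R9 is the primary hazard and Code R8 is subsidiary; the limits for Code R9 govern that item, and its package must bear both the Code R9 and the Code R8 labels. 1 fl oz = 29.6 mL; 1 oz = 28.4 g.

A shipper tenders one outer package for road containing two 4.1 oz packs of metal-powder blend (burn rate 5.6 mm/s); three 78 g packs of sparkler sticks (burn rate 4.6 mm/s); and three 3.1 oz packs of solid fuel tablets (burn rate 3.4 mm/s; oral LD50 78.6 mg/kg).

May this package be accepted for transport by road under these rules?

Metal-powder blend: burn rate 5.6 mm/s > 2 mm/s → Code R4 (Flammable Solid).
With burn rate 4.6 mm/s (> 2 mm/s), the sparkler sticks fall in Code R4.
Solid fuel tablets: burn rate 3.4 mm/s > 2 mm/s → Code R4 (Flammable Solid).
Total Code R4: (two 4.1 oz packs = 232.88 g) + (three 78 g packs = 234 g) + (three 3.1 oz packs = 264.12 g) = 731 g.
731 g ≤ 1 kg (road limit, Code R4) — within limit.

Yes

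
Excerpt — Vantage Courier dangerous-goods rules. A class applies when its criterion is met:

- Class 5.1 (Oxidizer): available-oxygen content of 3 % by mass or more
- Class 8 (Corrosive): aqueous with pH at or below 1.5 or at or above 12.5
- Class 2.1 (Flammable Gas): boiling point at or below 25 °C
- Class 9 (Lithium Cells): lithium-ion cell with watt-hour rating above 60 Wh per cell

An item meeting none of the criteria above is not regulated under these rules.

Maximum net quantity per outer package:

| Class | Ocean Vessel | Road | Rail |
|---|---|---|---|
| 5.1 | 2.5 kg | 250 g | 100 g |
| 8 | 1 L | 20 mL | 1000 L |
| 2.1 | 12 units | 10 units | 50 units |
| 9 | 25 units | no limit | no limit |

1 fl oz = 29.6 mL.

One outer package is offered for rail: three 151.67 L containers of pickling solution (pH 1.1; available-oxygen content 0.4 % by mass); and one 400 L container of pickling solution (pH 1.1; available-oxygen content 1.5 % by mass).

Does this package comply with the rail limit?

The pickling solution has pH 1.1, which is ≤ 1.5, so it is Class 8 (Corrosive).
With pH 1.1 (≤ 1.5), the pickling solution falls in Class 8.
Class 8 net quantity: (three 151.67 L containers = 455.01 L) + 400 L = 855.01 L.
That is within the Class 8 rail limit of 1000 L.

Yes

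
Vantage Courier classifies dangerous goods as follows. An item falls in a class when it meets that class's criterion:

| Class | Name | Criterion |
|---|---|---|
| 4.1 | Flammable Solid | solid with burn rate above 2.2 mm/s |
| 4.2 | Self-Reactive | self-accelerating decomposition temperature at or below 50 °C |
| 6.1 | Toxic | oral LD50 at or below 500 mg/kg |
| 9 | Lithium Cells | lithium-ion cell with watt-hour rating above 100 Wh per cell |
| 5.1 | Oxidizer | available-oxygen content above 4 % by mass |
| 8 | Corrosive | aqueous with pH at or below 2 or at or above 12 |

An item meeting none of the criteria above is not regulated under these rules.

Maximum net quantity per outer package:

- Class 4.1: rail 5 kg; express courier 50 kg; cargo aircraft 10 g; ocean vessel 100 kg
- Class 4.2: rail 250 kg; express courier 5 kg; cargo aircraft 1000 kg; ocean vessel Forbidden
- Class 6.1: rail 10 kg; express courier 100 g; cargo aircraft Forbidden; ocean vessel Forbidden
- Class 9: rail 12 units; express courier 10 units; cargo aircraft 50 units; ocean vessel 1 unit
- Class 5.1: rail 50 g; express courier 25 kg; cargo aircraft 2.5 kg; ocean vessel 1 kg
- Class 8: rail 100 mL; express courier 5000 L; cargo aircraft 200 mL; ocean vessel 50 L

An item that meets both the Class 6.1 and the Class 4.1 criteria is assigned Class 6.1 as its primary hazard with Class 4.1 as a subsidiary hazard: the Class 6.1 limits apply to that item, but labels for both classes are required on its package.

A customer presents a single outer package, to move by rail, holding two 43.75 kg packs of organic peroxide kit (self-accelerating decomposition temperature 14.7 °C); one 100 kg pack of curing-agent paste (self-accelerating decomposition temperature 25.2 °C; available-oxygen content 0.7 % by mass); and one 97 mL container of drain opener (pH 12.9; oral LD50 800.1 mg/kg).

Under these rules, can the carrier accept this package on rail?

Yes

With self-accelerating decomposition temperature 14.7 °C (≤ 50 °C), the organic peroxide kit falls in Class 4.2.
Self-accelerating decomposition temperature 25.2 °C meets the Class 4.2 criterion (Self-Reactive), so the curing-agent paste is Class 4.2.
The drain opener has pH 12.9, which is ≥ 12, so it is Class 8 (Corrosive).
Total Class 4.2: (two 43.75 kg packs = 87.5 kg) + 100 kg = 187.5 kg.
That is within the Class 4.2 rail limit of 250 kg.
Class 8 quantity: 97 mL.
97 mL ≤ 100 mL (rail limit, Class 8) — within limit.
Every hazard class is within its rail limit and no segregation rule is violated.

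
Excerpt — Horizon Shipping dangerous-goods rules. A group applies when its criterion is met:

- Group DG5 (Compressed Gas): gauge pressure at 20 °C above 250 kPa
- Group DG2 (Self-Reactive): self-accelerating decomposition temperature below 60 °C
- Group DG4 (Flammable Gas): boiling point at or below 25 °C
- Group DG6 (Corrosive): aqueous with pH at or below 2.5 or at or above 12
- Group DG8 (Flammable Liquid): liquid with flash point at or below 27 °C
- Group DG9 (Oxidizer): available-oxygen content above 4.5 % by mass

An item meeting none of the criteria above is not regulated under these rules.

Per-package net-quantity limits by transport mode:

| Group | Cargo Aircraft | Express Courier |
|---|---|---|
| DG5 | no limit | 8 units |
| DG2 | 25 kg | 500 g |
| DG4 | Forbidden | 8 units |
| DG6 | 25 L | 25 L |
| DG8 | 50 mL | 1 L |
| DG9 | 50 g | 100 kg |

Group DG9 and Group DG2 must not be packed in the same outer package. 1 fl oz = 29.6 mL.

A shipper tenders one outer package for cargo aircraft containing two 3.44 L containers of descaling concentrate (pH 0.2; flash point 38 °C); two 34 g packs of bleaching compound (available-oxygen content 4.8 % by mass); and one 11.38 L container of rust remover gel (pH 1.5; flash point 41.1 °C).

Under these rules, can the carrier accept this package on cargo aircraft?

Descaling concentrate: pH 0.2 ≤ 2.5 → Group DG6 (Corrosive).
The bleaching compound has available-oxygen content 4.8 % by mass, which is > 4.5 % by mass, so it is Group DG9 (Oxidizer).
Rust remover gel: pH 1.5 ≤ 2.5 → Group DG6 (Corrosive).
Group DG9 quantity: two 34 g packs = 68 g.
That exceeds the Group DG9 cargo aircraft limit of 50 g.
Group DG6 net quantity: (two 3.44 L containers = 6.88 L) + 11.38 L = 18.26 L.
18.26 L is within the cargo aircraft limit of 25 L for Group DG6.
The segregation rule (Group DG9 with Group DG2) does not apply to Group DG9 with Group DG6.

No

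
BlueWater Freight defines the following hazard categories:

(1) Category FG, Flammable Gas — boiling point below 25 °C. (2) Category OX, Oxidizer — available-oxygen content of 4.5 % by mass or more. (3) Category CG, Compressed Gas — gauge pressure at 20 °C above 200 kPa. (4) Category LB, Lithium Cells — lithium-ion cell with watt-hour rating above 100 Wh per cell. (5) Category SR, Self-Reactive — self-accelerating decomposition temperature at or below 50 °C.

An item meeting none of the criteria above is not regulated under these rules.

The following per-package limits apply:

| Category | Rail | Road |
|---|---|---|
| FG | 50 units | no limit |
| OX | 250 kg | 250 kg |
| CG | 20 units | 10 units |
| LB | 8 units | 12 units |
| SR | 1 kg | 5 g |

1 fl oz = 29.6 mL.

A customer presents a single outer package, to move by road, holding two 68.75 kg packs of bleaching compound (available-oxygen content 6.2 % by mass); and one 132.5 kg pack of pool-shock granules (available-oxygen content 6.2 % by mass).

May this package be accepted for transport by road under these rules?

No

The bleaching compound has available-oxygen content 6.2 % by mass, which is ≥ 4.5 % by mass, so it is Category OX (Oxidizer).
The pool-shock granules have available-oxygen content 6.2 % by mass, which is ≥ 4.5 % by mass, so they are Category OX (Oxidizer).
Total Category OX: (two 68.75 kg packs = 137.5 kg) + 132.5 kg = 270 kg.
That exceeds the Category OX road limit of 250 kg.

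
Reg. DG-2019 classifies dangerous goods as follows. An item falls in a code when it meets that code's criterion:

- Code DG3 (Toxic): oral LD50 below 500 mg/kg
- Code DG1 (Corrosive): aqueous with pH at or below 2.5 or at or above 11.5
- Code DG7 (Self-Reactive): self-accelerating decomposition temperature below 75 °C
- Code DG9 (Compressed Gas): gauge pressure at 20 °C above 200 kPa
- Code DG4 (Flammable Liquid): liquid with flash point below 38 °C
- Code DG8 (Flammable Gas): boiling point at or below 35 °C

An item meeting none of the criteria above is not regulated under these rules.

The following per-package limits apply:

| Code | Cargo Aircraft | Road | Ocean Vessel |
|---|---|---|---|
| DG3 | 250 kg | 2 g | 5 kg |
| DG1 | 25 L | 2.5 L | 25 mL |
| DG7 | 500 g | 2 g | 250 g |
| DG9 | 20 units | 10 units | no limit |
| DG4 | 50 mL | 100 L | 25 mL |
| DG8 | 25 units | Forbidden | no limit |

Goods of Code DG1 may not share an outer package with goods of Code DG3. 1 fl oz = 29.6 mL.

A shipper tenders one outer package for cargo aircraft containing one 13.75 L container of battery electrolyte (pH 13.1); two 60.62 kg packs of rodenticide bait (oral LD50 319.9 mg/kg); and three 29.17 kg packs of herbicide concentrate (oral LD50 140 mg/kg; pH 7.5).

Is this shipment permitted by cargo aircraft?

pH 13.1 meets the Code DG1 criterion (Corrosive), so the battery electrolyte is Code DG1.
Oral LD50 319.9 mg/kg meets the Code DG3 criterion (Toxic), so the rodenticide bait is Code DG3.
With oral LD50 140 mg/kg (< 500 mg/kg), the herbicide concentrate falls in Code DG3.
Code DG1 quantity: 13.75 L.
That is within the Code DG1 cargo aircraft limit of 25 L.
Code DG3 net quantity: (two 60.62 kg packs = 121.24 kg) + (three 29.17 kg packs = 87.51 kg) = 208.75 kg.
208.75 kg ≤ 250 kg (cargo aircraft limit, Code DG3) — within limit.
Code DG1 and Code DG3 may not share an outer package.

No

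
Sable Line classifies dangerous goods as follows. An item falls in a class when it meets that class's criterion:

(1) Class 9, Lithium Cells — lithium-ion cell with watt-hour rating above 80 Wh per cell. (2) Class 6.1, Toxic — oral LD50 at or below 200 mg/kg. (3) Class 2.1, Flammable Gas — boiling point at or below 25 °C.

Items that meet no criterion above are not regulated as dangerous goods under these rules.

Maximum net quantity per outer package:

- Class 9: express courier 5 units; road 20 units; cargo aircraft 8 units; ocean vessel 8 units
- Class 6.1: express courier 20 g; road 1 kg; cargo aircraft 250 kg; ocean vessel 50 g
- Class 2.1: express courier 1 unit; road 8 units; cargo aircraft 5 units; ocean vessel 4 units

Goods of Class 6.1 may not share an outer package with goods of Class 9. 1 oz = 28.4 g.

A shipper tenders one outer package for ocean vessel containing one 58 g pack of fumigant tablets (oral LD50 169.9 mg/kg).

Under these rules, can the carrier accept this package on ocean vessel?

Oral LD50 169.9 mg/kg meets the Class 6.1 criterion (Toxic), so the fumigant tablets are Class 6.1.
Class 6.1 quantity: 58 g.
58 g > 50 g (ocean vessel limit, Class 6.1) — over the limit.

No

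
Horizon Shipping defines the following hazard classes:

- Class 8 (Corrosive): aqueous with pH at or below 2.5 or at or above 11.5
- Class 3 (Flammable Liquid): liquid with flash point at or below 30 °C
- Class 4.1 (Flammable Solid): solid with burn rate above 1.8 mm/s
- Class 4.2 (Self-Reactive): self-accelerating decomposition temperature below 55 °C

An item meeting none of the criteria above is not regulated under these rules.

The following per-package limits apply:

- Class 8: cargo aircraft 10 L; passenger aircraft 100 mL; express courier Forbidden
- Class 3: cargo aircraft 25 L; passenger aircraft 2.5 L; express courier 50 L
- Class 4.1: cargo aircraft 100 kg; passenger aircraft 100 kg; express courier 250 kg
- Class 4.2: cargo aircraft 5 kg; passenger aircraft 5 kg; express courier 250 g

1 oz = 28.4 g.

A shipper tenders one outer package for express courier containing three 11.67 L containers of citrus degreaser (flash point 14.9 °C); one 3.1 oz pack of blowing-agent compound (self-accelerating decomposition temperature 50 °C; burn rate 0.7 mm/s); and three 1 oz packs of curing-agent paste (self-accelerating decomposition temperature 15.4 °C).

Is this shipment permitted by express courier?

Yes

The citrus degreaser has flash point 14.9 °C, which is ≤ 30 °C, so it is Class 3 (Flammable Liquid).
With self-accelerating decomposition temperature 50 °C (< 55 °C), the blowing-agent compound falls in Class 4.2.
Self-accelerating decomposition temperature 15.4 °C meets the Class 4.2 criterion (Self-Reactive), so the curing-agent paste is Class 4.2.
Total Class 4.2: (one 3.1 oz pack = 88.04 g) + (three 1 oz packs = 85.2 g) = 173.24 g.
That is within the Class 4.2 express courier limit of 250 g.
Class 3 quantity: three 11.67 L containers = 35.01 L.
That is within the Class 3 express courier limit of 50 L.
Every hazard class is within its express courier limit and no segregation rule is violated.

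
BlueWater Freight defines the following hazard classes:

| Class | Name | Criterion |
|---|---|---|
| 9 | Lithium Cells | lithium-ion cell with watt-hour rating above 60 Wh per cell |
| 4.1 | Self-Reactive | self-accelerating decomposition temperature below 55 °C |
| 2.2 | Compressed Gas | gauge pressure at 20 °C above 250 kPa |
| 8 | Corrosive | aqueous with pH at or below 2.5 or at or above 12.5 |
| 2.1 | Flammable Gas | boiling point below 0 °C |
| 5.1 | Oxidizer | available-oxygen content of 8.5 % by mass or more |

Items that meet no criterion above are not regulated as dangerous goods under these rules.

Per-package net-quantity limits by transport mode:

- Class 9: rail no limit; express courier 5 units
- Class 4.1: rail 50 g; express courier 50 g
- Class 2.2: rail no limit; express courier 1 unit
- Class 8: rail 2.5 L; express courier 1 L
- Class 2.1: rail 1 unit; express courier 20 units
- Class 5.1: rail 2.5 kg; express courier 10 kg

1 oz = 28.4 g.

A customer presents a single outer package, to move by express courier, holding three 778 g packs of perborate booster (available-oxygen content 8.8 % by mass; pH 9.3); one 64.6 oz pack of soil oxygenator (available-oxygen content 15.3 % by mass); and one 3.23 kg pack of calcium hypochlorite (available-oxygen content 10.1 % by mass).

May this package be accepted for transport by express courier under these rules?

Perborate booster: available-oxygen content 8.8 % by mass ≥ 8.5 % by mass → Class 5.1 (Oxidizer).
The soil oxygenator has available-oxygen content 15.3 % by mass, which is ≥ 8.5 % by mass, so it is Class 5.1 (Oxidizer).
Calcium hypochlorite: available-oxygen content 10.1 % by mass ≥ 8.5 % by mass → Class 5.1 (Oxidizer).
Class 5.1 net quantity: (three 778 g packs = 2.334 kg) + (one 64.6 oz pack = 1834.64 g) + 3.23 kg = 7398.64 g.
7398.64 g is within the express courier limit of 10 kg for Class 5.1.

Yes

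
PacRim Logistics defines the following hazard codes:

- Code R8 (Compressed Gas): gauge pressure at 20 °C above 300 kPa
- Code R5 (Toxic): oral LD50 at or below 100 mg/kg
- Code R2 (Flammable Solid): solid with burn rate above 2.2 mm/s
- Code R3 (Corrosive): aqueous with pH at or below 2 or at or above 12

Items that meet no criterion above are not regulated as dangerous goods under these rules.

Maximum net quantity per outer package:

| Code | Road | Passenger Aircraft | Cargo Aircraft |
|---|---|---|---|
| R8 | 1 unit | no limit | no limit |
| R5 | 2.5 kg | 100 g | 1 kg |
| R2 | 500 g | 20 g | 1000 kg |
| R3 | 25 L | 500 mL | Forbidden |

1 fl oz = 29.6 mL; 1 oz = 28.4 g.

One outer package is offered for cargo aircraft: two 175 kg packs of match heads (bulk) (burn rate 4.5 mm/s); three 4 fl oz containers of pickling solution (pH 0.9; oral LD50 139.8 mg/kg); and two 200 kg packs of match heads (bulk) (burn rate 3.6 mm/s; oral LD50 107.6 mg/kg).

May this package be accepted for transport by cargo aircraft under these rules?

No

Burn rate 4.5 mm/s meets the Code R2 criterion (Flammable Solid), so the match heads (bulk) are Code R2.
The pickling solution has pH 0.9, which is ≤ 2, so it is Code R3 (Corrosive).
With burn rate 3.6 mm/s (> 2.2 mm/s), the match heads (bulk) fall in Code R2.
Total Code R2: (two 175 kg packs = 350 kg) + (two 200 kg packs = 400 kg) = 750 kg.
That is within the Code R2 cargo aircraft limit of 1000 kg.
Code R3 quantity: three 4 fl oz containers = 355.2 mL.
Code R3 is Forbidden by cargo aircraft.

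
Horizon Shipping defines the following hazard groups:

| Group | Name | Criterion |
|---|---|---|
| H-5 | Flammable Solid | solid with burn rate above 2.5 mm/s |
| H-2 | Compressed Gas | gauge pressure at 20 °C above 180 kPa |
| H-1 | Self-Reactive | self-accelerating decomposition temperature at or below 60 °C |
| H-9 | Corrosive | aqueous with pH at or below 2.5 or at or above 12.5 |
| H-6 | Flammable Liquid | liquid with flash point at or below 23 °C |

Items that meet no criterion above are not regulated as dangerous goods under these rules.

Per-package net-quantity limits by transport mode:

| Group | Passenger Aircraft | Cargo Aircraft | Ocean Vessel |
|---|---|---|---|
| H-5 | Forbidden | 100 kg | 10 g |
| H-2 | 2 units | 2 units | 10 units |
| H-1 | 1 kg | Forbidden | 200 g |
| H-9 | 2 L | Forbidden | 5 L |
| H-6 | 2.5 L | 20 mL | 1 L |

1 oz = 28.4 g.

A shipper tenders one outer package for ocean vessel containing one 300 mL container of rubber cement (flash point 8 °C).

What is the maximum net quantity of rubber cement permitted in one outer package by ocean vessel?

Rubber cement: flash point 8 °C ≤ 23 °C → Group H-6 (Flammable Liquid).
The ocean vessel limit for Group H-6 is 1 L.

1 L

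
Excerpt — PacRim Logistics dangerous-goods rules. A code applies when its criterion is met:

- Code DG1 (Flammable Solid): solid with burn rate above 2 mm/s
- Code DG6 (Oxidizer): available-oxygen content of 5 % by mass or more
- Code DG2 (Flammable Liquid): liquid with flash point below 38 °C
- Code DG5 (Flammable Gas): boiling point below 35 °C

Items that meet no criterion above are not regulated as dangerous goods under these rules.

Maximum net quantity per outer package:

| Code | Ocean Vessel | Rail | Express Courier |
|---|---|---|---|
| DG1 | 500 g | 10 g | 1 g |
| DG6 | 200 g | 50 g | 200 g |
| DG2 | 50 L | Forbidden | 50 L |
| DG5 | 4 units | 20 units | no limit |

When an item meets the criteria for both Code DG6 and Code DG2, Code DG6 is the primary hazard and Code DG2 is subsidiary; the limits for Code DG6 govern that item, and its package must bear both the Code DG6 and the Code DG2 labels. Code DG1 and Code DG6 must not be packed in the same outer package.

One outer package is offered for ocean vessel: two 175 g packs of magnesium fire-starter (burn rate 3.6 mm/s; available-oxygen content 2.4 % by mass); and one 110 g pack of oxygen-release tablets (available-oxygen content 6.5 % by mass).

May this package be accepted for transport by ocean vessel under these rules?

No

Magnesium fire-starter: burn rate 3.6 mm/s > 2 mm/s → Code DG1 (Flammable Solid).
Oxygen-release tablets: available-oxygen content 6.5 % by mass ≥ 5 % by mass → Code DG6 (Oxidizer).
Code DG1 quantity: two 175 g packs = 350 g.
That is within the Code DG1 ocean vessel limit of 500 g.
Code DG6 quantity: 110 g.
That is within the Code DG6 ocean vessel limit of 200 g.
Code DG1 and Code DG6 may not share an outer package.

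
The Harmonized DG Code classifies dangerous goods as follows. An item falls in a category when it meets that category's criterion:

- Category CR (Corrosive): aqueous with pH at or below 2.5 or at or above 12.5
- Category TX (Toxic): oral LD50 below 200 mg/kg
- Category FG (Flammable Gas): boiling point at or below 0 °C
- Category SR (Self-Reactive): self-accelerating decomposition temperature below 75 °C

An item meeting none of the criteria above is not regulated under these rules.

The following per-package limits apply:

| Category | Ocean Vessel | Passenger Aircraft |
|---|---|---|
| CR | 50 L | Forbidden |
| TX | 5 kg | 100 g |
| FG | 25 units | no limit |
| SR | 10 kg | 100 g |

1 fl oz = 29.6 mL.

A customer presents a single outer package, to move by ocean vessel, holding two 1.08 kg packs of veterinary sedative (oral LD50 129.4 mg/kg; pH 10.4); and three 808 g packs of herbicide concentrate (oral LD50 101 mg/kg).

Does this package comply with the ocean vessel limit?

The veterinary sedative has oral LD50 129.4 mg/kg, which is < 200 mg/kg, so it is Category TX (Toxic).
With oral LD50 101 mg/kg (< 200 mg/kg), the herbicide concentrate falls in Category TX.
Total Category TX: (two 1.08 kg packs = 2.16 kg) + (three 808 g packs = 2.424 kg) = 4.584 kg.
4.584 kg ≤ 5 kg (ocean vessel limit, Category TX) — within limit.

Yes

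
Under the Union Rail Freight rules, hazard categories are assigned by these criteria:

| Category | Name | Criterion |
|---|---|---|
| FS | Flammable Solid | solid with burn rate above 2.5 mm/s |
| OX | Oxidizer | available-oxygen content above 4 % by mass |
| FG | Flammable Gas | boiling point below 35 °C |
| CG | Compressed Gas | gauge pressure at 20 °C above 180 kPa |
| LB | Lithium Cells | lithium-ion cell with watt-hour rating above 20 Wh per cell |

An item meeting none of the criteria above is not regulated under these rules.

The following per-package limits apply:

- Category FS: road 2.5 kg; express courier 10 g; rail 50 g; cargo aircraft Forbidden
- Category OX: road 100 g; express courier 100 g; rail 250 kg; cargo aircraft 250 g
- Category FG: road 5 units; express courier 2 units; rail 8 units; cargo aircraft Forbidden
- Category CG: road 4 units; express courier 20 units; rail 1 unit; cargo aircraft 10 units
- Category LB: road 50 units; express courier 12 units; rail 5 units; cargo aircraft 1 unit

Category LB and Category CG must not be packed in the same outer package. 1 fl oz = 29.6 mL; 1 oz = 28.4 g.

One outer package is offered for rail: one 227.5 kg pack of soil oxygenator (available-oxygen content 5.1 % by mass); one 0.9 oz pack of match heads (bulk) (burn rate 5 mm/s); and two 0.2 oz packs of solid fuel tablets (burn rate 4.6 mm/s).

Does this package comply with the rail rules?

The soil oxygenator has available-oxygen content 5.1 % by mass, which is > 4 % by mass, so it is Category OX (Oxidizer).
Match heads (bulk): burn rate 5 mm/s > 2.5 mm/s → Category FS (Flammable Solid).
The solid fuel tablets have burn rate 4.6 mm/s, which is > 2.5 mm/s, so they are Category FS (Flammable Solid).
Total Category FS: (one 0.9 oz pack = 25.56 g) + (two 0.2 oz packs = 11.36 g) = 36.92 g.
36.92 g ≤ 50 g (rail limit, Category FS) — within limit.
Category OX quantity: 227.5 kg.
227.5 kg ≤ 250 kg (rail limit, Category OX) — within limit.
The segregation rule (Category LB with Category CG) does not apply to Category FS with Category OX.
Every hazard category is within its rail limit and no segregation rule is violated.

Yes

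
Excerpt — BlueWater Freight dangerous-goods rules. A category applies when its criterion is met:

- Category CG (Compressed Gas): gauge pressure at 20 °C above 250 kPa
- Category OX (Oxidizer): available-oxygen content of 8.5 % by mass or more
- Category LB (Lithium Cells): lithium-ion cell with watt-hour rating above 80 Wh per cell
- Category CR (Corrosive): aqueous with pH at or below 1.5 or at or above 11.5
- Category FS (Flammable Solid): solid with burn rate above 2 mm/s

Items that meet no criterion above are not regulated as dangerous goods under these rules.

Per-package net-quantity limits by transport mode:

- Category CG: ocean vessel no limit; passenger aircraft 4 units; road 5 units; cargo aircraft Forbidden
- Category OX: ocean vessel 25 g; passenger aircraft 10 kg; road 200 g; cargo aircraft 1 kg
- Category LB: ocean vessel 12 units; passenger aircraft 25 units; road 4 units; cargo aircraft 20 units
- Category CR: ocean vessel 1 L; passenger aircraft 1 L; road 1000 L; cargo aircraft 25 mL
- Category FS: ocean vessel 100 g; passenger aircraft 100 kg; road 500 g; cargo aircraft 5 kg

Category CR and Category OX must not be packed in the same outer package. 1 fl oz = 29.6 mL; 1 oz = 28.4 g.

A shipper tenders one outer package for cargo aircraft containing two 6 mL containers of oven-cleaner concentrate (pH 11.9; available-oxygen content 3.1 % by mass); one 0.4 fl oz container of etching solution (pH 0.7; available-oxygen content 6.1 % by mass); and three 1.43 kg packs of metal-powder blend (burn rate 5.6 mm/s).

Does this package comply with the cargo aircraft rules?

Oven-cleaner concentrate: pH 11.9 ≥ 11.5 → Category CR (Corrosive).
The etching solution has pH 0.7, which is ≤ 1.5, so it is Category CR (Corrosive).
Burn rate 5.6 mm/s meets the Category FS criterion (Flammable Solid), so the metal-powder blend is Category FS.
Category CR net quantity: (two 6 mL containers = 12 mL) + (one 0.4 fl oz container = 11.84 mL) = 23.84 mL.
23.84 mL is within the cargo aircraft limit of 25 mL for Category CR.
Category FS quantity: three 1.43 kg packs = 4.29 kg.
That is within the Category FS cargo aircraft limit of 5 kg.
The segregation rule (Category CR with Category OX) does not apply to Category CR with Category FS.
Every hazard category is within its cargo aircraft limit and no segregation rule is violated.

Yes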